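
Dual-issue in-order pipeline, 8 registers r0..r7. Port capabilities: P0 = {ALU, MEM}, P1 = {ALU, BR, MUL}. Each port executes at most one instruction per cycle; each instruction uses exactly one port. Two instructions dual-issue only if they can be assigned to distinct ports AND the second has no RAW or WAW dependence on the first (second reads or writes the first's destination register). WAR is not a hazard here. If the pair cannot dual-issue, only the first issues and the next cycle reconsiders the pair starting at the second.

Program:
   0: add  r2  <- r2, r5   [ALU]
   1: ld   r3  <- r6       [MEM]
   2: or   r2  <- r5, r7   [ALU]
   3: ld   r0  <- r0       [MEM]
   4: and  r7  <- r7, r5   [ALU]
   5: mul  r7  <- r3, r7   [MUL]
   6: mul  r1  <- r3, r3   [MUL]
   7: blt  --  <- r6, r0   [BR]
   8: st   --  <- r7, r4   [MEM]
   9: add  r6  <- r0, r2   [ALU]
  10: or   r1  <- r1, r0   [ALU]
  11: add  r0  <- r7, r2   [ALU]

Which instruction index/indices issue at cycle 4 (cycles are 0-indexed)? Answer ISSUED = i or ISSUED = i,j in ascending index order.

[0] i0+i1  add;ld  -- dual
[1] i2+i3  or;ld  -- dual
[2] i4  and  -- RAW+WAW r7
[3] i5  mul  -- no-port MUL/MUL
[4] i6  mul  -- no-port MUL/BR
[5] i7+i8  blt;st  -- dual
[6] i9+i10  add;or  -- dual
[7] i11  add  -- tail

ISSUED = 6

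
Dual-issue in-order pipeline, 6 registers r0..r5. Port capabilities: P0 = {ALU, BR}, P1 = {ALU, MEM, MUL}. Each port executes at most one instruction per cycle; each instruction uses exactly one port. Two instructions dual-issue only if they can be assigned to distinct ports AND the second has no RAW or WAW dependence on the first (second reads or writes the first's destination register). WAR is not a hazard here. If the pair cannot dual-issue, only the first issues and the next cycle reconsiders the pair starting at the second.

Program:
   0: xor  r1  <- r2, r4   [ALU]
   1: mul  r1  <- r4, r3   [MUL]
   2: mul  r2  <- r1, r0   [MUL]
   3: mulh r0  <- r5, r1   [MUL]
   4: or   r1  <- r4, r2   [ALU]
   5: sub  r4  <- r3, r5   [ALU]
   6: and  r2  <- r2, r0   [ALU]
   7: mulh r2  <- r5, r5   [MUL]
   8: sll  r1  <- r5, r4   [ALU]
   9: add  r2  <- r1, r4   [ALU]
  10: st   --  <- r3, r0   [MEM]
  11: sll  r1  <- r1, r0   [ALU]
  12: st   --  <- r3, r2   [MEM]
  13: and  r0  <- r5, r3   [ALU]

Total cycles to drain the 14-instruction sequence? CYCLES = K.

[0] i0  xor.ALU  -- WAW r1
[1] i1  mul.MUL  -- no-port MUL/MUL
[2] i2  mul.MUL  -- no-port MUL/MUL
[3] i3,i4  mulh.MUL/or.ALU  -- 2-wide
[4] i5,i6  sub.ALU/and.ALU  -- 2-wide
[5] i7,i8  mulh.MUL/sll.ALU  -- 2-wide
[6] i9,i10  add.ALU/st.MEM  -- 2-wide
[7] i11,i12  sll.ALU/st.MEM  -- 2-wide
[8] i13  and.ALU  -- tail

CYCLES = 9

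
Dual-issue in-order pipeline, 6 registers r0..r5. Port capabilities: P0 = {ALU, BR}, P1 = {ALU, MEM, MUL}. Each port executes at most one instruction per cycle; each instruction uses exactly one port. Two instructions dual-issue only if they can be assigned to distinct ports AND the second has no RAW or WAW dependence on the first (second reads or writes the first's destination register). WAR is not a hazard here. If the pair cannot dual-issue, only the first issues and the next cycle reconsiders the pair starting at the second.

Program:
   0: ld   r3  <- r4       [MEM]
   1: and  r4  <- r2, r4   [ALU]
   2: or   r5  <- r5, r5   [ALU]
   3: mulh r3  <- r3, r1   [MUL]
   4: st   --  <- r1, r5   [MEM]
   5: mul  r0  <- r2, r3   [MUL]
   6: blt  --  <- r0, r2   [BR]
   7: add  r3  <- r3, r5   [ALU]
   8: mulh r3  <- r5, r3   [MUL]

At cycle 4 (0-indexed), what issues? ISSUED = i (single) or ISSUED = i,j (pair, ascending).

ISSUED = 6,7

  cy0 -> i0,i1 (ld.MEM and.ALU) pair
  cy1 -> i2,i3 (or.ALU mulh.MUL) pair
  cy2 -> i4 (st.MEM) no-port MEM/MUL
  cy3 -> i5 (mul.MUL) RAW r0
  cy4 -> i6,i7 (blt.BR add.ALU) pair
  cy5 -> i8 (mulh.MUL) tail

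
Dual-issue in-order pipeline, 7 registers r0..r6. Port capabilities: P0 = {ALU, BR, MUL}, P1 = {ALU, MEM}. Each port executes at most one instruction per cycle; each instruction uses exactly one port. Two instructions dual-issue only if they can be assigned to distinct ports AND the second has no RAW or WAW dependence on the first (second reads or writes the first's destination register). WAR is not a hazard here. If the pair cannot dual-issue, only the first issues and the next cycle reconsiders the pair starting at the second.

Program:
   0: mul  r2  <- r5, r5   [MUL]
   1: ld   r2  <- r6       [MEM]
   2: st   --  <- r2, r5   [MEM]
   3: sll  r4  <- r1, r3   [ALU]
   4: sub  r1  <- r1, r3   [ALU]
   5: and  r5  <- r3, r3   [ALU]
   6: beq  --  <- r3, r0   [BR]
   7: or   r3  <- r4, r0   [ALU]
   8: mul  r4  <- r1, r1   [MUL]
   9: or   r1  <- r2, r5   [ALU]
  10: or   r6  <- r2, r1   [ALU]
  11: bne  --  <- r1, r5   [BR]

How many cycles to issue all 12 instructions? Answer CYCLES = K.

CYCLES = 7

c0: i0 mul.MUL  WAW r2
c1: i1 ld.MEM  no-port MEM/MEM
c2: i2+i3 st.MEM+sll.ALU  dual
c3: i4+i5 sub.ALU+and.ALU  dual
c4: i6+i7 beq.BR+or.ALU  dual
c5: i8+i9 mul.MUL+or.ALU  dual
c6: i10+i11 or.ALU+bne.BR  dual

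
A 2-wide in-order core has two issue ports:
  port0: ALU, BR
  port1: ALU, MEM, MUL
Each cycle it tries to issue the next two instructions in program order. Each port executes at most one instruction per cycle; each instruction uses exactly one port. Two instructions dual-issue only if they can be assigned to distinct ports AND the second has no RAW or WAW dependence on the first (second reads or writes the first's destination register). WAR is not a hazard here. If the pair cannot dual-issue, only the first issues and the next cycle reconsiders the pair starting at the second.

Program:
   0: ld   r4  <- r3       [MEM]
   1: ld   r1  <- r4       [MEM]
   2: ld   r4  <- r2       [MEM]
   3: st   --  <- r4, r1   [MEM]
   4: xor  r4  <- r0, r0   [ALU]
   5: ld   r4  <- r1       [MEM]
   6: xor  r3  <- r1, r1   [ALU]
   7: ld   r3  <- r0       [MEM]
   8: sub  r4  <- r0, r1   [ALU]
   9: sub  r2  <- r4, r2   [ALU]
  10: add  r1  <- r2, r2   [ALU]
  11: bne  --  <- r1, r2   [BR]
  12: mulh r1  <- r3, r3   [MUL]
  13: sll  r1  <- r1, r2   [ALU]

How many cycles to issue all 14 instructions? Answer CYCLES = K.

[0] i0  ld  -- no-port MEM/MEM
[1] i1  ld  -- no-port MEM/MEM
[2] i2  ld  -- no-port MEM/MEM
[3] i3,i4  st xor  -- pair
[4] i5,i6  ld xor  -- pair
[5] i7,i8  ld sub  -- pair
[6] i9  sub  -- RAW r2
[7] i10  add  -- RAW r1
[8] i11,i12  bne mulh  -- pair
[9] i13  sll  -- tail

CYCLES = 10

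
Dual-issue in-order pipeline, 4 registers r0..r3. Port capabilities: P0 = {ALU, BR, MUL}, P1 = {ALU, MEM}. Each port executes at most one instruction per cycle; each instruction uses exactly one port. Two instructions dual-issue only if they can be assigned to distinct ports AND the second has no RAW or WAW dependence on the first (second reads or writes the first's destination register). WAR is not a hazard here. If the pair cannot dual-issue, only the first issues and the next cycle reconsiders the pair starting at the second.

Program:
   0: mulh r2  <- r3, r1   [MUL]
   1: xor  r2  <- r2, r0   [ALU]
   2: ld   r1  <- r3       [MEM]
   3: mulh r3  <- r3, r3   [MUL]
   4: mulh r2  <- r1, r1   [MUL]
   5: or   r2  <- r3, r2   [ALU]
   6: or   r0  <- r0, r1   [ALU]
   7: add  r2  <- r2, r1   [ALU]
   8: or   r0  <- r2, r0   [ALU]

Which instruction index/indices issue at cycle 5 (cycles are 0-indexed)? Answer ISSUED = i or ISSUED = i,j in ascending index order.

ISSUED = 7

t=0 i0:mulh.MUL ; RAW+WAW r2
t=1 i1/i2:xor.ALU ld.MEM ; pair
t=2 i3:mulh.MUL ; no-port MUL/MUL
t=3 i4:mulh.MUL ; RAW+WAW r2
t=4 i5/i6:or.ALU or.ALU ; pair
t=5 i7:add.ALU ; RAW r2
t=6 i8:or.ALU ; tail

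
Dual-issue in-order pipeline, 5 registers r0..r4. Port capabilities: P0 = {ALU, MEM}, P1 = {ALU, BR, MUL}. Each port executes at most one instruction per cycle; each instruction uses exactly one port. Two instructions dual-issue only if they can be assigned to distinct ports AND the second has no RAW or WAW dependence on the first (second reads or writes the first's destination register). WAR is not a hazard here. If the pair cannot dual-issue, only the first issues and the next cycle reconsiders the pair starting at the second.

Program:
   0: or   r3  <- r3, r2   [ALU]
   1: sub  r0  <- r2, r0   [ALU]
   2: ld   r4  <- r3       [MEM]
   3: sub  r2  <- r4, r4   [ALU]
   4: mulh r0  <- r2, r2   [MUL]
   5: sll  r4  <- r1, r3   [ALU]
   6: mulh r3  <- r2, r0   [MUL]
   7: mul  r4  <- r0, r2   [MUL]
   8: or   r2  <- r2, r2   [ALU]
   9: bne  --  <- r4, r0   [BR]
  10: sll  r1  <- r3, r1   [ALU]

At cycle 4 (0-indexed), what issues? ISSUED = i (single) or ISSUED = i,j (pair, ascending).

ISSUED = 6

t=0 i0+i1:or.ALU sub.ALU ; dual
t=1 i2:ld.MEM ; RAW r4
t=2 i3:sub.ALU ; RAW r2
t=3 i4+i5:mulh.MUL sll.ALU ; dual
t=4 i6:mulh.MUL ; no-port MUL/MUL
t=5 i7+i8:mul.MUL or.ALU ; dual
t=6 i9+i10:bne.BR sll.ALU ; dual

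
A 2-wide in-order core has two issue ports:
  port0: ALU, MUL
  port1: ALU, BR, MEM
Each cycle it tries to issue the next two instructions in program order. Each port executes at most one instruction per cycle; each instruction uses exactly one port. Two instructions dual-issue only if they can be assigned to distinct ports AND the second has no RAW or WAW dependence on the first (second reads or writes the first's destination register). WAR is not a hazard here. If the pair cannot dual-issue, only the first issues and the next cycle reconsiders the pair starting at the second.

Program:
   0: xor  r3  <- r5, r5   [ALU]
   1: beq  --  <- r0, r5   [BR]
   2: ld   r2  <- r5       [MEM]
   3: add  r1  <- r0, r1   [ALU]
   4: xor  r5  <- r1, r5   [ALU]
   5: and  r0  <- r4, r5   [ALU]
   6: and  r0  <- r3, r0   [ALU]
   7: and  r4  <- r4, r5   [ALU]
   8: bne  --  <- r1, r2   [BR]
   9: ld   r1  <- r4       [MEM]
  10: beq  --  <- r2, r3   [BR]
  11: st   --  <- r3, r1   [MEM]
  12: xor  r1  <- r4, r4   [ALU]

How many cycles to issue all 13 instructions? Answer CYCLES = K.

CYCLES = 9

t=0 i0,i1:xor+beq ; dual
t=1 i2,i3:ld+add ; dual
t=2 i4:xor ; RAW r5
t=3 i5:and ; RAW+WAW r0
t=4 i6,i7:and+and ; dual
t=5 i8:bne ; no-port BR/MEM
t=6 i9:ld ; no-port MEM/BR
t=7 i10:beq ; no-port BR/MEM
t=8 i11,i12:st+xor ; dual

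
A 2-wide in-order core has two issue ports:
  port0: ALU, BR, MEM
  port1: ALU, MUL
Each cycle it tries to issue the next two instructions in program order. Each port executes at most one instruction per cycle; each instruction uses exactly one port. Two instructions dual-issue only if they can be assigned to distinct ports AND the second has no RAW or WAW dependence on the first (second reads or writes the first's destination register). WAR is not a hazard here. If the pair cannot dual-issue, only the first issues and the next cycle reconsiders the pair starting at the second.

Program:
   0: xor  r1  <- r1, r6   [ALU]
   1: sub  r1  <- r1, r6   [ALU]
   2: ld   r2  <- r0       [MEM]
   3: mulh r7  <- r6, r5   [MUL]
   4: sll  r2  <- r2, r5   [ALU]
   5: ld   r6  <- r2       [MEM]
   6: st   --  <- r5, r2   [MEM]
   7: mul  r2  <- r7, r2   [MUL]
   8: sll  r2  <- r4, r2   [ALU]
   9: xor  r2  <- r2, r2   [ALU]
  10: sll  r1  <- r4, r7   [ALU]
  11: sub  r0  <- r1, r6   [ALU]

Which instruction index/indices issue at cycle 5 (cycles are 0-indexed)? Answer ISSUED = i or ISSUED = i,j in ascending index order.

#0 head=0: xor i0 RAW+WAW r1
#1 head=1: sub+ld i1/i2 pair
#2 head=3: mulh+sll i3/i4 pair
#3 head=5: ld i5 no-port MEM/MEM
#4 head=6: st+mul i6/i7 pair
#5 head=8: sll i8 RAW+WAW r2
#6 head=9: xor+sll i9/i10 pair
#7 head=11: sub i11 tail

ISSUED = 8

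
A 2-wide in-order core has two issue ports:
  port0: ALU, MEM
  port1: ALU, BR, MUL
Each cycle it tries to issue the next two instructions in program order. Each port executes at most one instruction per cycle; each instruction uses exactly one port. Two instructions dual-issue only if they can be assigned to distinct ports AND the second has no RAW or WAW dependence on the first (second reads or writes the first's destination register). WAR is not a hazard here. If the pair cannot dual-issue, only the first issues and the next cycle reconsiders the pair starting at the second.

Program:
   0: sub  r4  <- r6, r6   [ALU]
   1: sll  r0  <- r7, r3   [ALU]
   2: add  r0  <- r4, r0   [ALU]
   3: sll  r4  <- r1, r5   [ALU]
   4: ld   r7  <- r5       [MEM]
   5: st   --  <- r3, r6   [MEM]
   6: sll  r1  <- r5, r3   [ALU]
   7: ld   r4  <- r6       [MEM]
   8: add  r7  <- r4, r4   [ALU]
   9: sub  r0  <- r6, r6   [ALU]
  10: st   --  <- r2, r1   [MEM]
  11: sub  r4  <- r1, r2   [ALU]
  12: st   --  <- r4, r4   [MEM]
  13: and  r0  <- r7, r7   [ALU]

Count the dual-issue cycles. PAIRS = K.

0. sub.ALU+sll.ALU @i0/i1  | 2-wide
1. add.ALU+sll.ALU @i2/i3  | 2-wide
2. ld.MEM @i4  | no-port MEM/MEM
3. st.MEM+sll.ALU @i5/i6  | 2-wide
4. ld.MEM @i7  | RAW r4
5. add.ALU+sub.ALU @i8/i9  | 2-wide
6. st.MEM+sub.ALU @i10/i11  | 2-wide
7. st.MEM+and.ALU @i12/i13  | 2-wide

PAIRS = 6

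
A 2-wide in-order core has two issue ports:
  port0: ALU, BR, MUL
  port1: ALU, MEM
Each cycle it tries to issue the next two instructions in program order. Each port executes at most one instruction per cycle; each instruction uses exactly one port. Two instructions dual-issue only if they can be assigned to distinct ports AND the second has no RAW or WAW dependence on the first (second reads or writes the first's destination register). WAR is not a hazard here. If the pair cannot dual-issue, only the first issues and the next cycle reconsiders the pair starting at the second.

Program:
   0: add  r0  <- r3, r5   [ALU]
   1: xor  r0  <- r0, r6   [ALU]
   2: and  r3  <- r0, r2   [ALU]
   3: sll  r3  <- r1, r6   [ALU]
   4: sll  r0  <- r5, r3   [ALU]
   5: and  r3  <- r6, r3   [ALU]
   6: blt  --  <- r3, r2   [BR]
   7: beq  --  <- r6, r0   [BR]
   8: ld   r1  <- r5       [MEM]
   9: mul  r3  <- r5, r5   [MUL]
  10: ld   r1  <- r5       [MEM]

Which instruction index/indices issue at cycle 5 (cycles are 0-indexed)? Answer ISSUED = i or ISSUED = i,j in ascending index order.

t=0 i0:add.ALU ; RAW+WAW r0
t=1 i1:xor.ALU ; RAW r0
t=2 i2:and.ALU ; WAW r3
t=3 i3:sll.ALU ; RAW r3
t=4 i4&i5:sll.ALU/and.ALU ; pair
t=5 i6:blt.BR ; no-port BR/BR
t=6 i7&i8:beq.BR/ld.MEM ; pair
t=7 i9&i10:mul.MUL/ld.MEM ; pair

ISSUED = 6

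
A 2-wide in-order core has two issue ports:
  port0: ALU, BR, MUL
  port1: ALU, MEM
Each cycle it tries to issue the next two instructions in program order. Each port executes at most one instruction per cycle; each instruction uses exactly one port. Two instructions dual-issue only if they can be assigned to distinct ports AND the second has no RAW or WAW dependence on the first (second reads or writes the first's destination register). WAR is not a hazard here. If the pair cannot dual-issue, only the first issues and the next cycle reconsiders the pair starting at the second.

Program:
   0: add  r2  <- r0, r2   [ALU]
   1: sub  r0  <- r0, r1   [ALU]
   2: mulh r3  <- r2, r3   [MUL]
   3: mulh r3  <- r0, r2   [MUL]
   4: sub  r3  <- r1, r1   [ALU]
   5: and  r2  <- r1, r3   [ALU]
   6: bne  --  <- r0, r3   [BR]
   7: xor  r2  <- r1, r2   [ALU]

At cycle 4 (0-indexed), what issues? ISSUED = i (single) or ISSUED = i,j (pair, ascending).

ISSUED = 5,6

  cy0 -> i0&i1 (add.ALU/sub.ALU) pair
  cy1 -> i2 (mulh.MUL) no-port MUL/MUL
  cy2 -> i3 (mulh.MUL) WAW r3
  cy3 -> i4 (sub.ALU) RAW r3
  cy4 -> i5&i6 (and.ALU/bne.BR) pair
  cy5 -> i7 (xor.ALU) tail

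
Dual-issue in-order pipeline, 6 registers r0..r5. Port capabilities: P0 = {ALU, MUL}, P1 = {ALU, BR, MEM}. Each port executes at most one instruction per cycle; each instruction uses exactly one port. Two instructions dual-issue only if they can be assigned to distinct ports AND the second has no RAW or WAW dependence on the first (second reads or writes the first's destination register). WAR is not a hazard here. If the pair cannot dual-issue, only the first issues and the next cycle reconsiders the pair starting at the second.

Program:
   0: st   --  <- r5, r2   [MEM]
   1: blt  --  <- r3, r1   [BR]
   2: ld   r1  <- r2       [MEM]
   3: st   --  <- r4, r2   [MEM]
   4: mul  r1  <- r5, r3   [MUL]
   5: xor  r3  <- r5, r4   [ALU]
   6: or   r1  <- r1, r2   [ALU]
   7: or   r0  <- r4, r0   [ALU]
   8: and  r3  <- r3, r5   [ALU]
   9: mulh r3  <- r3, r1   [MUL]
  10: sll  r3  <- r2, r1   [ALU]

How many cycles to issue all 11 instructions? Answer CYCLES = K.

t=0 i0:st ; no-port MEM/BR
t=1 i1:blt ; no-port BR/MEM
t=2 i2:ld ; no-port MEM/MEM
t=3 i3&i4:st/mul ; 2-wide
t=4 i5&i6:xor/or ; 2-wide
t=5 i7&i8:or/and ; 2-wide
t=6 i9:mulh ; WAW r3
t=7 i10:sll ; tail

CYCLES = 8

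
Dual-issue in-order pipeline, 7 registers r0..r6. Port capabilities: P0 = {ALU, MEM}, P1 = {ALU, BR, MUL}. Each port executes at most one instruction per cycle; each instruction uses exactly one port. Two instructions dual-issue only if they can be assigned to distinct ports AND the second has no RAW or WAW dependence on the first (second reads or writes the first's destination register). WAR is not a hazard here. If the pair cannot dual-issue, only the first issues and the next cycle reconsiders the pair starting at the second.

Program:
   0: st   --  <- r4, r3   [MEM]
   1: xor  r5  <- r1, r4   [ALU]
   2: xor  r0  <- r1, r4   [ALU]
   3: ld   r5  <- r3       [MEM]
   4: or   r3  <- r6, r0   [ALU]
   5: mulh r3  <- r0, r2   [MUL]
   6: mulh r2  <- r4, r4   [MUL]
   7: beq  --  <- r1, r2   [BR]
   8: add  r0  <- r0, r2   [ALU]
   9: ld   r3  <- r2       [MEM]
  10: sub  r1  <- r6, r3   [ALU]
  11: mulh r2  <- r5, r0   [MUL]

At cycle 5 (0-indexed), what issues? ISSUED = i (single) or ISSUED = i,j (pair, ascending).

c0: i0&i1 st/xor  pair
c1: i2&i3 xor/ld  pair
c2: i4 or  WAW r3
c3: i5 mulh  no-port MUL/MUL
c4: i6 mulh  no-port MUL/BR
c5: i7&i8 beq/add  pair
c6: i9 ld  RAW r3
c7: i10&i11 sub/mulh  pair

ISSUED = 7,8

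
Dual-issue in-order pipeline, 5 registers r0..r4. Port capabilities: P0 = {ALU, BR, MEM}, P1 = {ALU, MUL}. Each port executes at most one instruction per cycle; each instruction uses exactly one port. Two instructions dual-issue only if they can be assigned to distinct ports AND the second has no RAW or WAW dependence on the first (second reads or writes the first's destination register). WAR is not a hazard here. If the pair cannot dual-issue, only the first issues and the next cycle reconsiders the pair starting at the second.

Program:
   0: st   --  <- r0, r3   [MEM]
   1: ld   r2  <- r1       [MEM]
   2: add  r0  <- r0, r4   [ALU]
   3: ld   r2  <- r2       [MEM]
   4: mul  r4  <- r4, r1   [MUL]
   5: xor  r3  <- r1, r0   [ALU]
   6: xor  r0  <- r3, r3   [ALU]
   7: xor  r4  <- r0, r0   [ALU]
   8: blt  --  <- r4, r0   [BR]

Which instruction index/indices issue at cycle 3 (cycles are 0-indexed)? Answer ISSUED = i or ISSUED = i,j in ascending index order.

[0] i0  st  -- no-port MEM/MEM
[1] i1+i2  ld/add  -- 2-wide
[2] i3+i4  ld/mul  -- 2-wide
[3] i5  xor  -- RAW r3
[4] i6  xor  -- RAW r0
[5] i7  xor  -- RAW r4
[6] i8  blt  -- tail

ISSUED = 5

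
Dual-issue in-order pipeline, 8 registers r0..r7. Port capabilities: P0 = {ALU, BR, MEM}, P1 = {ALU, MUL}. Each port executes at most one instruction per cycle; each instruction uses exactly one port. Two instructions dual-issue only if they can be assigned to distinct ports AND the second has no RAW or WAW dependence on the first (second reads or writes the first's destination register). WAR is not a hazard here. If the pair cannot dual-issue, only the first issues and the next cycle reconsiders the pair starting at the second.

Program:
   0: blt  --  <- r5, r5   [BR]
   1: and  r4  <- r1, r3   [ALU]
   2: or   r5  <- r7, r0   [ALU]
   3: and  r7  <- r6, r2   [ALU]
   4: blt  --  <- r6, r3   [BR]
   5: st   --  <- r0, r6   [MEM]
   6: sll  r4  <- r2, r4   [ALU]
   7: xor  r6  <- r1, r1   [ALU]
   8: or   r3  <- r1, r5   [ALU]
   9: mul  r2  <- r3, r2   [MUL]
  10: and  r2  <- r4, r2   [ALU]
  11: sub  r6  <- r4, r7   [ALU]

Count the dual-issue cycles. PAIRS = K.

0. blt;and @i0&i1  | dual
1. or;and @i2&i3  | dual
2. blt @i4  | no-port BR/MEM
3. st;sll @i5&i6  | dual
4. xor;or @i7&i8  | dual
5. mul @i9  | RAW+WAW r2
6. and;sub @i10&i11  | dual

PAIRS = 5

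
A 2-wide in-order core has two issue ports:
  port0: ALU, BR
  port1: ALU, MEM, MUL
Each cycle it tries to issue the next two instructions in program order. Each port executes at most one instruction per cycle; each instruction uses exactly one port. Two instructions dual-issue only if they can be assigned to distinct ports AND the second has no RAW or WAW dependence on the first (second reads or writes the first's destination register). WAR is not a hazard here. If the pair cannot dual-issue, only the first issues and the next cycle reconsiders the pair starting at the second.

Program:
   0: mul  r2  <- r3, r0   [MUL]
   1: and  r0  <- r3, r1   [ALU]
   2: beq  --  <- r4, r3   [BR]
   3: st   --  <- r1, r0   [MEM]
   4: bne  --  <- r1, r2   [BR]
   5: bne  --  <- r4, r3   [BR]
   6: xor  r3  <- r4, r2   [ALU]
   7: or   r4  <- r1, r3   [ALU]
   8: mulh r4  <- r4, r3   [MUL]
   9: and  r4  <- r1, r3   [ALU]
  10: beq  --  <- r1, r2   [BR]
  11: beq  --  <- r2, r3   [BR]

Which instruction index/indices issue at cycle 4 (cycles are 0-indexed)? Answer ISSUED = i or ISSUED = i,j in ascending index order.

ISSUED = 7

0. mul.MUL+and.ALU @i0&i1  | 2-wide
1. beq.BR+st.MEM @i2&i3  | 2-wide
2. bne.BR @i4  | no-port BR/BR
3. bne.BR+xor.ALU @i5&i6  | 2-wide
4. or.ALU @i7  | RAW+WAW r4
5. mulh.MUL @i8  | WAW r4
6. and.ALU+beq.BR @i9&i10  | 2-wide
7. beq.BR @i11  | tail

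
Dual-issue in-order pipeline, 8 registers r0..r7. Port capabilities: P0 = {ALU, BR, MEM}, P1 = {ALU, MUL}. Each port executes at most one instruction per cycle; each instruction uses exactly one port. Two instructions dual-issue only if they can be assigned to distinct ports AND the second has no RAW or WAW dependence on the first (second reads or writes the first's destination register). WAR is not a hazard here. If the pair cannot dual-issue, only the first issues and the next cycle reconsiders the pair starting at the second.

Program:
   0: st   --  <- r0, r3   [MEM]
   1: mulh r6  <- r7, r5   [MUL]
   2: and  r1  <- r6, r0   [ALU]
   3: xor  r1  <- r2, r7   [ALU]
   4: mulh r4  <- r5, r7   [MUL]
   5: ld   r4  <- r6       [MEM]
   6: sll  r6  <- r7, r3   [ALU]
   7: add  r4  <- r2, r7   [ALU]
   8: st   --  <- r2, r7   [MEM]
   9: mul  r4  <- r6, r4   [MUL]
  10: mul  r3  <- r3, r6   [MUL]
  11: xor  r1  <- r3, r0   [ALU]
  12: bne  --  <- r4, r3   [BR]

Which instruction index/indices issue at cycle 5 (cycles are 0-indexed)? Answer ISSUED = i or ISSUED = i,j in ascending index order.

0. st.MEM+mulh.MUL @i0,i1  | 2-wide
1. and.ALU @i2  | WAW r1
2. xor.ALU+mulh.MUL @i3,i4  | 2-wide
3. ld.MEM+sll.ALU @i5,i6  | 2-wide
4. add.ALU+st.MEM @i7,i8  | 2-wide
5. mul.MUL @i9  | no-port MUL/MUL
6. mul.MUL @i10  | RAW r3
7. xor.ALU+bne.BR @i11,i12  | 2-wide

ISSUED = 9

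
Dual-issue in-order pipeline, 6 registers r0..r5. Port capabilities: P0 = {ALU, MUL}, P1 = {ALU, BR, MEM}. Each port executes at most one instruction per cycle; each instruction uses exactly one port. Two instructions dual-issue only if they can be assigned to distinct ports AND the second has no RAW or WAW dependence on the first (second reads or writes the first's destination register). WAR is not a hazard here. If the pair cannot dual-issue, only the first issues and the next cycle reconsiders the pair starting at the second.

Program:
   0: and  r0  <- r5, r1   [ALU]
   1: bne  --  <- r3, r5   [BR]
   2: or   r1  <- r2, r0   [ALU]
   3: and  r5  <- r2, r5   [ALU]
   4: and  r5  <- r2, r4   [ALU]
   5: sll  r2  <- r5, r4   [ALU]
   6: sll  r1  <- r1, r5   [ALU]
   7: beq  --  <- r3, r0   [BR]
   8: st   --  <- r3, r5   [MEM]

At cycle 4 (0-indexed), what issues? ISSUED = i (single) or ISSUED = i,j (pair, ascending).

  cy0 -> i0&i1 (and/bne) 2-wide
  cy1 -> i2&i3 (or/and) 2-wide
  cy2 -> i4 (and) RAW r5
  cy3 -> i5&i6 (sll/sll) 2-wide
  cy4 -> i7 (beq) no-port BR/MEM
  cy5 -> i8 (st) tail

ISSUED = 7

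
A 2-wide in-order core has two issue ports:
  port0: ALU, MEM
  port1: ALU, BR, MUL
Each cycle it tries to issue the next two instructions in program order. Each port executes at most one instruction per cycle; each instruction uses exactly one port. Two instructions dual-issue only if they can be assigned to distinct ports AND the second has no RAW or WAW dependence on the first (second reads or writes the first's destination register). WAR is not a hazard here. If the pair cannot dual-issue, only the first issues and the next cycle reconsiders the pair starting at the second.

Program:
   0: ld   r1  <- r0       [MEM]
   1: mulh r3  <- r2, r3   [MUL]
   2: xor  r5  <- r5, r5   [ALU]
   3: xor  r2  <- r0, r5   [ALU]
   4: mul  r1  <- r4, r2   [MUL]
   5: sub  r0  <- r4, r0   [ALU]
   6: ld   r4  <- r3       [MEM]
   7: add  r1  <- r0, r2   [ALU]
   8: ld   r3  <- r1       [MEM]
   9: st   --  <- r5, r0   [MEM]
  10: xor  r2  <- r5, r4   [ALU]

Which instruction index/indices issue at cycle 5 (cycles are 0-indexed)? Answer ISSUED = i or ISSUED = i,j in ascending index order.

ISSUED = 8

#0 head=0: ld.MEM+mulh.MUL i0&i1 2-wide
#1 head=2: xor.ALU i2 RAW r5
#2 head=3: xor.ALU i3 RAW r2
#3 head=4: mul.MUL+sub.ALU i4&i5 2-wide
#4 head=6: ld.MEM+add.ALU i6&i7 2-wide
#5 head=8: ld.MEM i8 no-port MEM/MEM
#6 head=9: st.MEM+xor.ALU i9&i10 2-wide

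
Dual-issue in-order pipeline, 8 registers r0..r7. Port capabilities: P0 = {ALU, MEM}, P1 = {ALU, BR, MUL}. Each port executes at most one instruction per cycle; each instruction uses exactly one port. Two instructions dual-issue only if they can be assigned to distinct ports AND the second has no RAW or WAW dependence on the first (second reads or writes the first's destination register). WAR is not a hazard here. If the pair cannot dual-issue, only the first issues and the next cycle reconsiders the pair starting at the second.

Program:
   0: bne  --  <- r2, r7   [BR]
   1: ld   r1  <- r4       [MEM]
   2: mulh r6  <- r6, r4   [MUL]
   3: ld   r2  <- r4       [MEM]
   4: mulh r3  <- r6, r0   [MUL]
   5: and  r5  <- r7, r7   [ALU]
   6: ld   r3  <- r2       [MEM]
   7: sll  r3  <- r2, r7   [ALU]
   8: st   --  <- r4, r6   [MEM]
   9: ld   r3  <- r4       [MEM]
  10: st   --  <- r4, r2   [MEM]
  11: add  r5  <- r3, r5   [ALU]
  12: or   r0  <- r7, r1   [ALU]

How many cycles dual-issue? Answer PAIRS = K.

PAIRS = 5

#0 head=0: bne+ld i0,i1 pair
#1 head=2: mulh+ld i2,i3 pair
#2 head=4: mulh+and i4,i5 pair
#3 head=6: ld i6 WAW r3
#4 head=7: sll+st i7,i8 pair
#5 head=9: ld i9 no-port MEM/MEM
#6 head=10: st+add i10,i11 pair
#7 head=12: or i12 tail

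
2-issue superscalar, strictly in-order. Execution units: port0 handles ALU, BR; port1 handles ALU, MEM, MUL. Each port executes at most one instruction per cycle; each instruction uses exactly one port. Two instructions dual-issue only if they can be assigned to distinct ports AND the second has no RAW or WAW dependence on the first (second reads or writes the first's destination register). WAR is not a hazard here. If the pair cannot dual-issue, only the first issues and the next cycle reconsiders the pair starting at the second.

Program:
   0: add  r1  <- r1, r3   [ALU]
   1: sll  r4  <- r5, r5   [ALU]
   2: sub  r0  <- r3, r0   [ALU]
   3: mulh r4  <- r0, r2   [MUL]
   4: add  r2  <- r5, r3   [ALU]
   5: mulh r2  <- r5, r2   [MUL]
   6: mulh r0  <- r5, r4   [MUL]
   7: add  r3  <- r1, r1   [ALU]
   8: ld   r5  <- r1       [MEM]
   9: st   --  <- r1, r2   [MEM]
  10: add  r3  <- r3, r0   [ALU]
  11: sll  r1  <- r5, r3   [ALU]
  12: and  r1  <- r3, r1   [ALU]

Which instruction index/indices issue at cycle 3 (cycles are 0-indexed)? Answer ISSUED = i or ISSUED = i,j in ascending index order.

ISSUED = 5

  cy0 -> i0,i1 (add.ALU/sll.ALU) dual
  cy1 -> i2 (sub.ALU) RAW r0
  cy2 -> i3,i4 (mulh.MUL/add.ALU) dual
  cy3 -> i5 (mulh.MUL) no-port MUL/MUL
  cy4 -> i6,i7 (mulh.MUL/add.ALU) dual
  cy5 -> i8 (ld.MEM) no-port MEM/MEM
  cy6 -> i9,i10 (st.MEM/add.ALU) dual
  cy7 -> i11 (sll.ALU) RAW+WAW r1
  cy8 -> i12 (and.ALU) tail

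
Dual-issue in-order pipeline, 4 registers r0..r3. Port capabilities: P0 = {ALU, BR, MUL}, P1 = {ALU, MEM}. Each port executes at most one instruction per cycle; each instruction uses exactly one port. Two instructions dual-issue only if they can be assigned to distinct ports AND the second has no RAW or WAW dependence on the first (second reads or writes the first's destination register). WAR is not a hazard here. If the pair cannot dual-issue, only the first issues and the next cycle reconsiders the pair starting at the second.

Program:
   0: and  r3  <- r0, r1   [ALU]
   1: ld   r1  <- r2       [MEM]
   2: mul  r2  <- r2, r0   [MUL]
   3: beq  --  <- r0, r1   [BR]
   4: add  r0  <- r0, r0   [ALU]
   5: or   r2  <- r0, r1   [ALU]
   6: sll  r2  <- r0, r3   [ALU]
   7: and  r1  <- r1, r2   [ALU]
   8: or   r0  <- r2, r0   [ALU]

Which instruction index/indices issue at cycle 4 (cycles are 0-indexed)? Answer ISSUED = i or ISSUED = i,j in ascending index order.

ISSUED = 6

t=0 i0/i1:and;ld ; dual
t=1 i2:mul ; no-port MUL/BR
t=2 i3/i4:beq;add ; dual
t=3 i5:or ; WAW r2
t=4 i6:sll ; RAW r2
t=5 i7/i8:and;or ; dual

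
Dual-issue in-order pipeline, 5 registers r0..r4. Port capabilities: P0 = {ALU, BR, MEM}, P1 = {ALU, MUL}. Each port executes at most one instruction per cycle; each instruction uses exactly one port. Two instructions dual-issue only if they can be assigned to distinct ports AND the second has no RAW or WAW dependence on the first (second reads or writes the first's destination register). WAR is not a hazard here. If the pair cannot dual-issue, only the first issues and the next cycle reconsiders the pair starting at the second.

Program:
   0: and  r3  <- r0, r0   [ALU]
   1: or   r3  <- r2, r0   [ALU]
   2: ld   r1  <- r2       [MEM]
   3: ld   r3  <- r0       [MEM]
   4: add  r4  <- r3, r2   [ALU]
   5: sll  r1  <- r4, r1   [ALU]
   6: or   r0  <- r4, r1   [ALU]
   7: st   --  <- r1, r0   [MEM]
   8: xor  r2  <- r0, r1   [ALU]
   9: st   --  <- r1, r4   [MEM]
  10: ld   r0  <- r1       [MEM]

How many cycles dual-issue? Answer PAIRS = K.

t=0 i0:and ; WAW r3
t=1 i1/i2:or+ld ; 2-wide
t=2 i3:ld ; RAW r3
t=3 i4:add ; RAW r4
t=4 i5:sll ; RAW r1
t=5 i6:or ; RAW r0
t=6 i7/i8:st+xor ; 2-wide
t=7 i9:st ; no-port MEM/MEM
t=8 i10:ld ; tail

PAIRS = 2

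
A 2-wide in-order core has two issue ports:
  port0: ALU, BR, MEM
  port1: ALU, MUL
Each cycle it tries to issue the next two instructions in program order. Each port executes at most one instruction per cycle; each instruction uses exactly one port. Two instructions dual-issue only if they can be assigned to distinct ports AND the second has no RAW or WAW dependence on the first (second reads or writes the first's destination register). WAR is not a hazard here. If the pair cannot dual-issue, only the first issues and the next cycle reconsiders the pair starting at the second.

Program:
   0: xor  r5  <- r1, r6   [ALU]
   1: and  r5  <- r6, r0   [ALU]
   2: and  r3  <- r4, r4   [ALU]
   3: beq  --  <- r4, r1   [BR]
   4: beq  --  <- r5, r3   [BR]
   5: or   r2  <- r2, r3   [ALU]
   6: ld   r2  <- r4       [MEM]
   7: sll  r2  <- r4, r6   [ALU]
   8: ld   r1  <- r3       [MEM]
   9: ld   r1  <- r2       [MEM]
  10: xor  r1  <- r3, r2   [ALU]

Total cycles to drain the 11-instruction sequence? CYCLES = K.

CYCLES = 8

  cy0 -> i0 (xor) WAW r5
  cy1 -> i1/i2 (and and) 2-wide
  cy2 -> i3 (beq) no-port BR/BR
  cy3 -> i4/i5 (beq or) 2-wide
  cy4 -> i6 (ld) WAW r2
  cy5 -> i7/i8 (sll ld) 2-wide
  cy6 -> i9 (ld) WAW r1
  cy7 -> i10 (xor) tail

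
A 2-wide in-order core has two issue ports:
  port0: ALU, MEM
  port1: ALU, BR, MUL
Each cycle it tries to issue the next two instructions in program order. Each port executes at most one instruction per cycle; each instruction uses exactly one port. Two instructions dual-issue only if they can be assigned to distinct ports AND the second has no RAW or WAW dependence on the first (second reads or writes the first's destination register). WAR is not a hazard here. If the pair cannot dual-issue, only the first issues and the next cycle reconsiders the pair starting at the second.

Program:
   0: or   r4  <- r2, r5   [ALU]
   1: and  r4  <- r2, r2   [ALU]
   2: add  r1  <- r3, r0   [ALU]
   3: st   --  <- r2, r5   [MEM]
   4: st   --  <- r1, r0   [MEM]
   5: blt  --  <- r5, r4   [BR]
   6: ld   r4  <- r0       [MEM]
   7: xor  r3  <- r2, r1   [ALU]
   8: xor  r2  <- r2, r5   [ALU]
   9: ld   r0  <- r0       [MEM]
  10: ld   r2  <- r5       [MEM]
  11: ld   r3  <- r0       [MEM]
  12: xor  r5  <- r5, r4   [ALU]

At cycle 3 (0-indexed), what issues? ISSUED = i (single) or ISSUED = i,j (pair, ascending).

ISSUED = 4,5

0. or @i0  | WAW r4
1. and/add @i1,i2  | pair
2. st @i3  | no-port MEM/MEM
3. st/blt @i4,i5  | pair
4. ld/xor @i6,i7  | pair
5. xor/ld @i8,i9  | pair
6. ld @i10  | no-port MEM/MEM
7. ld/xor @i11,i12  | pair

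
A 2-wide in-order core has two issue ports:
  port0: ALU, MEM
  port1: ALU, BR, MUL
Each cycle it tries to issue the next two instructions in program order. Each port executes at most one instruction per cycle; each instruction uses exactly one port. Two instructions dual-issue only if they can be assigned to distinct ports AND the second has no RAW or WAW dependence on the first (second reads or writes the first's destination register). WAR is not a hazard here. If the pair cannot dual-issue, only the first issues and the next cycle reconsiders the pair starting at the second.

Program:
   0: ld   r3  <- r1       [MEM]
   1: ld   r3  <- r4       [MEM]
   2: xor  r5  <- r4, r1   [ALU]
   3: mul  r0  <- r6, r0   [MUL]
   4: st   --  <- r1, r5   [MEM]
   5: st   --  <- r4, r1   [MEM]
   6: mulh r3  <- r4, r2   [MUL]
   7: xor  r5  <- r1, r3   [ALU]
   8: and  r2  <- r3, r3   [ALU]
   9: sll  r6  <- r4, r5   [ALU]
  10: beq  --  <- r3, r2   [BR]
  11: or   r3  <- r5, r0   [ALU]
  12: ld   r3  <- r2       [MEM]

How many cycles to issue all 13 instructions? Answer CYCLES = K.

CYCLES = 8

  cy0 -> i0 (ld) no-port MEM/MEM
  cy1 -> i1&i2 (ld xor) 2-wide
  cy2 -> i3&i4 (mul st) 2-wide
  cy3 -> i5&i6 (st mulh) 2-wide
  cy4 -> i7&i8 (xor and) 2-wide
  cy5 -> i9&i10 (sll beq) 2-wide
  cy6 -> i11 (or) WAW r3
  cy7 -> i12 (ld) tail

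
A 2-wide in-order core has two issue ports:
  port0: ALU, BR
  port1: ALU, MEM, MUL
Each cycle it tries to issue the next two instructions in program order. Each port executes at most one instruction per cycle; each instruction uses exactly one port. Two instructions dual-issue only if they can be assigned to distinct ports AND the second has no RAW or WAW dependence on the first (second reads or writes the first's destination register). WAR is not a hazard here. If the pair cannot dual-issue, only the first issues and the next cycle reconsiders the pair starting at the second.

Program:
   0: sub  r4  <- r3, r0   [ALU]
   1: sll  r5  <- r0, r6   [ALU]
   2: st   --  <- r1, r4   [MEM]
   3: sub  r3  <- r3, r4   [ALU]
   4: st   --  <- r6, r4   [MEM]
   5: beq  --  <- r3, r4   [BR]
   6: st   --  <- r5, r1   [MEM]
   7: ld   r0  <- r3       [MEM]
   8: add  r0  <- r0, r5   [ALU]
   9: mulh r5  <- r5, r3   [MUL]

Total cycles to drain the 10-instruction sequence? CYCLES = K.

CYCLES = 6

0. sub.ALU+sll.ALU @i0+i1  | dual
1. st.MEM+sub.ALU @i2+i3  | dual
2. st.MEM+beq.BR @i4+i5  | dual
3. st.MEM @i6  | no-port MEM/MEM
4. ld.MEM @i7  | RAW+WAW r0
5. add.ALU+mulh.MUL @i8+i9  | dual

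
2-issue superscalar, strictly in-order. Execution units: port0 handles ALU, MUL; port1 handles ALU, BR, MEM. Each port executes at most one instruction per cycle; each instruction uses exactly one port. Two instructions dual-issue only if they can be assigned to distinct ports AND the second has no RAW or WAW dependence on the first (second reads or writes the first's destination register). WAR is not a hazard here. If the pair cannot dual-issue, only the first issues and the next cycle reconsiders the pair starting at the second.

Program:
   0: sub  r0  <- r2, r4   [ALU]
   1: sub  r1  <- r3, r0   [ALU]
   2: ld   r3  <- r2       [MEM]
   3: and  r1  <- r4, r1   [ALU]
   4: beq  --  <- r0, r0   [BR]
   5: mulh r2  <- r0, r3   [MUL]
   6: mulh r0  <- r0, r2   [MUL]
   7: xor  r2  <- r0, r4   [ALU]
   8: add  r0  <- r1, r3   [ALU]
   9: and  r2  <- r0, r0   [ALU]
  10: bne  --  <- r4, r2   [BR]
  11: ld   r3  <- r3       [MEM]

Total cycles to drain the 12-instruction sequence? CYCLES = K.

t=0 i0:sub ; RAW r0
t=1 i1&i2:sub/ld ; pair
t=2 i3&i4:and/beq ; pair
t=3 i5:mulh ; no-port MUL/MUL
t=4 i6:mulh ; RAW r0
t=5 i7&i8:xor/add ; pair
t=6 i9:and ; RAW r2
t=7 i10:bne ; no-port BR/MEM
t=8 i11:ld ; tail

CYCLES = 9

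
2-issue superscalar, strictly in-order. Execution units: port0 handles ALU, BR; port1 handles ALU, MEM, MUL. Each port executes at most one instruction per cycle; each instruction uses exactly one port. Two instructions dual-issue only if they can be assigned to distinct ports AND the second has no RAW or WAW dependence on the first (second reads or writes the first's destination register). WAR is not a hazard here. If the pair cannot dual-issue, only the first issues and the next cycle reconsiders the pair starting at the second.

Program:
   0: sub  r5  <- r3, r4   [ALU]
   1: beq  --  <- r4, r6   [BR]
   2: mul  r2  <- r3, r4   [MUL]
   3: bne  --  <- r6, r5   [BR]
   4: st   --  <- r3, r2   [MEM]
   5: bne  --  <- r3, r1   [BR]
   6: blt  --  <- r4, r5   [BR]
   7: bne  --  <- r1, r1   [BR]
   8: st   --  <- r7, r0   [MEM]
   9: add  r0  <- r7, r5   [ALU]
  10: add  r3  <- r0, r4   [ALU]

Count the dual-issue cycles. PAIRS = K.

0. sub+beq @i0/i1  | 2-wide
1. mul+bne @i2/i3  | 2-wide
2. st+bne @i4/i5  | 2-wide
3. blt @i6  | no-port BR/BR
4. bne+st @i7/i8  | 2-wide
5. add @i9  | RAW r0
6. add @i10  | tail

PAIRS = 4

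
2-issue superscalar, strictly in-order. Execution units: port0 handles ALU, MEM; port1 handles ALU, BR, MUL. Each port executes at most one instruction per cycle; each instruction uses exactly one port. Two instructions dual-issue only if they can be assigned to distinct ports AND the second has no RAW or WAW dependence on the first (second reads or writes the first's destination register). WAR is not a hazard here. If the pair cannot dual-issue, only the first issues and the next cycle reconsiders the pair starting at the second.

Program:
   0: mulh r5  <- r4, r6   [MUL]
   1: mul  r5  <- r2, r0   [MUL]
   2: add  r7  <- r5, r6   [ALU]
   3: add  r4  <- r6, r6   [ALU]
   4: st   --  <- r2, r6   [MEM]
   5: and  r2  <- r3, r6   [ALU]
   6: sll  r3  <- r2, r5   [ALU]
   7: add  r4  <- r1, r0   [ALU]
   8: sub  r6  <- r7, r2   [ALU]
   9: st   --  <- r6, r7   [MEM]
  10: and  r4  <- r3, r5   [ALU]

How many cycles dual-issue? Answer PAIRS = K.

PAIRS = 4

  cy0 -> i0 (mulh) no-port MUL/MUL
  cy1 -> i1 (mul) RAW r5
  cy2 -> i2,i3 (add/add) pair
  cy3 -> i4,i5 (st/and) pair
  cy4 -> i6,i7 (sll/add) pair
  cy5 -> i8 (sub) RAW r6
  cy6 -> i9,i10 (st/and) pair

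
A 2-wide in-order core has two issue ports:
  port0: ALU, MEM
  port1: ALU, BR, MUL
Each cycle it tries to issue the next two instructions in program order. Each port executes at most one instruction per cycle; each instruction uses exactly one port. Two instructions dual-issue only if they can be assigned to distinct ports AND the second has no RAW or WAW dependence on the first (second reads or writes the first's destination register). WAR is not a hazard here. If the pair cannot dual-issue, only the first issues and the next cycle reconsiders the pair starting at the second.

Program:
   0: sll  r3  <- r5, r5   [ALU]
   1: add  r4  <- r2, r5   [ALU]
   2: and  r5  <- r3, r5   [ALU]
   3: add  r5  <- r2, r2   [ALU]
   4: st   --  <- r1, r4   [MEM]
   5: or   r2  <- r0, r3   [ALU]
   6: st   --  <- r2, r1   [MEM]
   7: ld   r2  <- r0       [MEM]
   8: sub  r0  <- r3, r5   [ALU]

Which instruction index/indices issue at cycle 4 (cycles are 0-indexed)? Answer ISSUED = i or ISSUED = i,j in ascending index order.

c0: i0+i1 sll add  pair
c1: i2 and  WAW r5
c2: i3+i4 add st  pair
c3: i5 or  RAW r2
c4: i6 st  no-port MEM/MEM
c5: i7+i8 ld sub  pair

ISSUED = 6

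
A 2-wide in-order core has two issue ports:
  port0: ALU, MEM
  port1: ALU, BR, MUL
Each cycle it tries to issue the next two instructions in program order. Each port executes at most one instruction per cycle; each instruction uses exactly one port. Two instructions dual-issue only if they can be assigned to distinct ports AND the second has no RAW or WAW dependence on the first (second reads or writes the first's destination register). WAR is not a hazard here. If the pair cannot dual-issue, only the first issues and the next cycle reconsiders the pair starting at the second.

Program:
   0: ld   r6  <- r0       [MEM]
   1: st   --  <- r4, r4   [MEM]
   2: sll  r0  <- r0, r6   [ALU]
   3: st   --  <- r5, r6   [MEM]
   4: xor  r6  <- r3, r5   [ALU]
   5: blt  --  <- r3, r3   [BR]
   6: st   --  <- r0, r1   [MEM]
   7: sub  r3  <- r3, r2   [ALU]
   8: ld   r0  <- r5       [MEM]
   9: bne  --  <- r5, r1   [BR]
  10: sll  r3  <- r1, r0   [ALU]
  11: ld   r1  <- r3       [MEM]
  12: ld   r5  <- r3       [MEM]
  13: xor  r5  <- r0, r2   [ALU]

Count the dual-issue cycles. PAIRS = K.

PAIRS = 5

  cy0 -> i0 (ld) no-port MEM/MEM
  cy1 -> i1/i2 (st/sll) dual
  cy2 -> i3/i4 (st/xor) dual
  cy3 -> i5/i6 (blt/st) dual
  cy4 -> i7/i8 (sub/ld) dual
  cy5 -> i9/i10 (bne/sll) dual
  cy6 -> i11 (ld) no-port MEM/MEM
  cy7 -> i12 (ld) WAW r5
  cy8 -> i13 (xor) tail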